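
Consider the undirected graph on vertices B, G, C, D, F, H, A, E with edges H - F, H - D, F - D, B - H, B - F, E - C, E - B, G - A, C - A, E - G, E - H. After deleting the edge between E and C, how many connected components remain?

1

E and C are still connected via E-G-A-C, so the component count stays at 1.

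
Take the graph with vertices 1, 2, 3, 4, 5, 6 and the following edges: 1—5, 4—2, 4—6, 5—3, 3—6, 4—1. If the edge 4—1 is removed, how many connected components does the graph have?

1

4 and 1 are still connected via 4-6-3-5-1, so the component count stays at 1.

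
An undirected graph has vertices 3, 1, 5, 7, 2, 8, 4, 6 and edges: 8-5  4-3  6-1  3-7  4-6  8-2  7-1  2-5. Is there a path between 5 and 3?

The component containing 5 is {2, 5, 8}, and 3 is not in it.

No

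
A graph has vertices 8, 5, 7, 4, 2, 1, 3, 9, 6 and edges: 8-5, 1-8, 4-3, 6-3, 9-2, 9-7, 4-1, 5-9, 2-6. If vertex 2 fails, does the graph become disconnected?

Deleting 2 leaves 1 component (was 1) (its neighbors 6, 9 remain connected to each other), so 2 is not a cut vertex.

No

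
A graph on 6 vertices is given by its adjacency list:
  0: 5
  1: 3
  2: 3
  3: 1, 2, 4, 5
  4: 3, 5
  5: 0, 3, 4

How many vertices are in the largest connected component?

Starting from 0 we can reach 0, 1, 2, 3, 4, 5. That is one component of size 6.
The largest has 6 vertices.

6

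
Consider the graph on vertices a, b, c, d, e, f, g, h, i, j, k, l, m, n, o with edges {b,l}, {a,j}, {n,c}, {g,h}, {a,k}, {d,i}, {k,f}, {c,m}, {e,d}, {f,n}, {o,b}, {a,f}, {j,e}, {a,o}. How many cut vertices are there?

Removing a increases the component count from 2 to 4, so a is a cut vertex.
Removing b increases the component count from 2 to 3, so b is a cut vertex.
Removing c increases the component count from 2 to 3, so c is a cut vertex.
Likewise d, e, f, j, n, o are cut vertices.
By contrast removing k leaves 2 components; it is not a cut vertex. No other vertex is a cut vertex either.

9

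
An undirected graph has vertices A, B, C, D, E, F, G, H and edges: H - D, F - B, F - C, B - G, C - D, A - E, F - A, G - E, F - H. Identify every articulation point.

F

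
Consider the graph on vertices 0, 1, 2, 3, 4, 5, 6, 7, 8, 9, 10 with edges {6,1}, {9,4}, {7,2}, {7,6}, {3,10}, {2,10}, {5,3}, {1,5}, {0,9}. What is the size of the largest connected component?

7

8 is isolated — a component by itself.
Starting from 0 we can reach 0, 4, 9. That is one component of size 3.
Starting from 1 we can reach 1, 2, 3, 5, 6, 7, 10. That is one component of size 7.
The largest has 7 vertices.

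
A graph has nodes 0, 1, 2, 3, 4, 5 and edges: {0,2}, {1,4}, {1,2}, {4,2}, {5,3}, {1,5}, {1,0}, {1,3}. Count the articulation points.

Removing 1 increases the component count from 1 to 2, so 1 is a cut vertex.
By contrast removing 0 leaves 1 component; it is not a cut vertex. No other vertex is a cut vertex either.

1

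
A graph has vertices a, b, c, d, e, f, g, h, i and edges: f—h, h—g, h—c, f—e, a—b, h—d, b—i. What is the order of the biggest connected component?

Starting from a we can reach a, b, i. That is one component of size 3.
Starting from c we can reach c, d, e, f, g, h. That is one component of size 6.
The largest has 6 vertices.

6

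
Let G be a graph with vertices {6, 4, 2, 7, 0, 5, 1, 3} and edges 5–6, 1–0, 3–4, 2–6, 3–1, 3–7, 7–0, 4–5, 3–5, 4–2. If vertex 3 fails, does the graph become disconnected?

Deleting 3 raises the number of components from 1 to 2, so 3 is a cut vertex.

Yes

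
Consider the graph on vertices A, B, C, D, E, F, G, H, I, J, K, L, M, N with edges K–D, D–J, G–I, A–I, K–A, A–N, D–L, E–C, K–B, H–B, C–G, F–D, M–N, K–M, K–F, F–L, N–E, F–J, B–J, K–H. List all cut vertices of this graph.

Removing K increases the component count from 1 to 2, so K is a cut vertex.
By contrast removing A leaves 1 component; it is not a cut vertex. No other vertex is a cut vertex either.

K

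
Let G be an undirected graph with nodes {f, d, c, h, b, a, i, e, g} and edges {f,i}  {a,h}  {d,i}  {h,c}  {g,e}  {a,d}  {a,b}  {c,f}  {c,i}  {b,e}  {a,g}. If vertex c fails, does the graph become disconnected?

Deleting c leaves 1 component (was 1) (its neighbors f, h, i remain connected to each other), so c is not a cut vertex.

No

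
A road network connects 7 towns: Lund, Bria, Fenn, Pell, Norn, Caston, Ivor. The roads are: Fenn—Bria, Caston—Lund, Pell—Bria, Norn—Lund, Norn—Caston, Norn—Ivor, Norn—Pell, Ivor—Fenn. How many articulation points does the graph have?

Removing Norn increases the component count from 1 to 2, so Norn is a cut vertex.
By contrast removing Pell leaves 1 component; it is not a cut vertex. No other vertex is a cut vertex either.

1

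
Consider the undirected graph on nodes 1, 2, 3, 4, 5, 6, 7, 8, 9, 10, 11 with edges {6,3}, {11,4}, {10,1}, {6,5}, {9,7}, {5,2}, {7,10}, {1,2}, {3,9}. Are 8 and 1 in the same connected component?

No

The component containing 8 is {8}, and 1 is not in it.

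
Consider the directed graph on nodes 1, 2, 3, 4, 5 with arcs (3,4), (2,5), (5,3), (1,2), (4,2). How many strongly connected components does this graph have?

2

{2, 3, 4, 5} are all mutually reachable — one SCC of size 4.
{1} is an SCC by itself.
That gives 2 strongly connected components.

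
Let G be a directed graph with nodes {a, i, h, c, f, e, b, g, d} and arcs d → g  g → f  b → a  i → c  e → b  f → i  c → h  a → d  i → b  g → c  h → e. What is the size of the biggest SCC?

9

{a, b, c, d, e, f, g, h, i} are all mutually reachable — one SCC of size 9.
The largest has 9 vertices.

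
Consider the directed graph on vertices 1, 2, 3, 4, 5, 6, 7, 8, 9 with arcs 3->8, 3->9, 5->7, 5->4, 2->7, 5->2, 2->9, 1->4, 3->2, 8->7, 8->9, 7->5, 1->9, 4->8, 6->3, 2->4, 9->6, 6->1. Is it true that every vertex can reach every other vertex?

Yes

From 8 we can reach every vertex (1, 2, 3, 4, 5, 6, 7, 8, 9), and every vertex can reach 8 (1, 2, 3, 4, 5, 6, 7, 8, 9). So the whole graph is one strongly connected component.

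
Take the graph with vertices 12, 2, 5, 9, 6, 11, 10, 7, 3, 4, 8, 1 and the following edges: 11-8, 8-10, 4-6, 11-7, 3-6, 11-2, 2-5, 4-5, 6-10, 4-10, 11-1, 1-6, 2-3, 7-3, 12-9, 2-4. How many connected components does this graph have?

Starting from 9 we can reach 9, 12. That is one component of size 2.
Starting from 1 we can reach 1, 2, 3, 4, 5, 6, 7, 8, 10, 11. That is one component of size 10.
Total: 2 components.

2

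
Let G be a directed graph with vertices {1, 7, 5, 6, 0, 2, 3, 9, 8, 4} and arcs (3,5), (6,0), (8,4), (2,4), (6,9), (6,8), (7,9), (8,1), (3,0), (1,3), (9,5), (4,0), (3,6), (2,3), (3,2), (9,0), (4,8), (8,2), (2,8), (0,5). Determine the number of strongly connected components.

5

{1, 2, 3, 4, 6, 8} are all mutually reachable — one SCC of size 6.
{9} is an SCC by itself.
{5} is an SCC by itself.
{7} is an SCC by itself.
{0} is an SCC by itself.
That gives 5 strongly connected components.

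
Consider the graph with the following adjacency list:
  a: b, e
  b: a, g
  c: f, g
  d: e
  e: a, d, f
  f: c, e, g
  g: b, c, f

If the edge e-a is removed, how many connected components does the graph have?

e and a are still connected via e-f-g-b-a, so the component count stays at 1.

1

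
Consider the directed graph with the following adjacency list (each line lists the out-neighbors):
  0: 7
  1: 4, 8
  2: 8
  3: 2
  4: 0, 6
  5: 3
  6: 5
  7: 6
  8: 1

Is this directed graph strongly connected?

Yes

From 5 we can reach every vertex (0, 1, 2, 3, 4, 5, 6, 7, 8), and every vertex can reach 5 (0, 1, 2, 3, 4, 5, 6, 7, 8). So the whole graph is one strongly connected component.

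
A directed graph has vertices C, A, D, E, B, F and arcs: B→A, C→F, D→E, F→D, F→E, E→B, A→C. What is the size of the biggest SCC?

{A, B, C, D, E, F} are all mutually reachable — one SCC of size 6.
The largest has 6 vertices.

6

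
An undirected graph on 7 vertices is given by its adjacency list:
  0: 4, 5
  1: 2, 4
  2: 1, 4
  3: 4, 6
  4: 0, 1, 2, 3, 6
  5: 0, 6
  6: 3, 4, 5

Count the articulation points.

1

Removing 4 increases the component count from 1 to 2, so 4 is a cut vertex.
By contrast removing 5 leaves 1 component; it is not a cut vertex. No other vertex is a cut vertex either.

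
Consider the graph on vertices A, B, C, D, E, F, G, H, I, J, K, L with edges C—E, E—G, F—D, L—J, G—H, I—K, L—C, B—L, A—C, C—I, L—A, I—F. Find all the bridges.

B-L, C-E, C-I, D-F, E-G, F-I, G-H, I-K, J-L

The edges on the cycle L-A-C-L are not bridges since each lies on that cycle.
But removing G—H disconnects G from H; removing F—D disconnects F from D; removing G—E disconnects G from E; removing L—J disconnects L from J — these are bridges.
In total 9 edges are bridges.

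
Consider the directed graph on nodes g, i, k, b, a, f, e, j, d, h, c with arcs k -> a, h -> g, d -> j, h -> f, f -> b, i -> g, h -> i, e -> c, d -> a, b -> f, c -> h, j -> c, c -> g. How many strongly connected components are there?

{b, f} are all mutually reachable — one SCC of size 2.
{i} is an SCC by itself.
{g} is an SCC by itself.
{d} is an SCC by itself.
{c} is an SCC by itself.
(and 5 more singleton SCCs)
That gives 10 strongly connected components.

10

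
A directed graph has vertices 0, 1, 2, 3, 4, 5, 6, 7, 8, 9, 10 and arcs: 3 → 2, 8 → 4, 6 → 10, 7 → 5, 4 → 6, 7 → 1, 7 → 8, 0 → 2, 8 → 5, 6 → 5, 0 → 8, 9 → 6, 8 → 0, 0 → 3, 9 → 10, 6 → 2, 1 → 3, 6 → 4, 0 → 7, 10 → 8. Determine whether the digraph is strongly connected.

There is no directed path from 5 to 8, so the graph is not strongly connected.

No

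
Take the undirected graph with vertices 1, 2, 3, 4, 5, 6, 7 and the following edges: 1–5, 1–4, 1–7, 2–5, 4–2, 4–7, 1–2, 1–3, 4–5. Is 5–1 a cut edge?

After removing 5–1, the path 5-4-1 still connects them, so the edge is not a bridge.

No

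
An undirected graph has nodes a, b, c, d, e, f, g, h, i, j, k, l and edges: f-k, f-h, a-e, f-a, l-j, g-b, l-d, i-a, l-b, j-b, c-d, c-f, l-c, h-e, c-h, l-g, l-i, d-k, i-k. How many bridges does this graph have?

0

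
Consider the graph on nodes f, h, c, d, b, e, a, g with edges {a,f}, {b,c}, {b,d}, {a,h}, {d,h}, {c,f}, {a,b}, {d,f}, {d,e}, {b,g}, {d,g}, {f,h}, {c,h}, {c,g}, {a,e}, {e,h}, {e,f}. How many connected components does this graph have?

1

Starting from a we can reach a, b, c, d, e, f, g, h. That is one component of size 8.
Total: 1 component.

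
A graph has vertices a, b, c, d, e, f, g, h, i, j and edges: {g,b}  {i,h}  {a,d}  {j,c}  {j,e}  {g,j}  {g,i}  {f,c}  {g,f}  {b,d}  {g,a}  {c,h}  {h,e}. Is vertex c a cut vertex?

No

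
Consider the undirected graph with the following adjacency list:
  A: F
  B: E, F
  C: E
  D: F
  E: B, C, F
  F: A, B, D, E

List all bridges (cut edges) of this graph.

A-F, C-E, D-F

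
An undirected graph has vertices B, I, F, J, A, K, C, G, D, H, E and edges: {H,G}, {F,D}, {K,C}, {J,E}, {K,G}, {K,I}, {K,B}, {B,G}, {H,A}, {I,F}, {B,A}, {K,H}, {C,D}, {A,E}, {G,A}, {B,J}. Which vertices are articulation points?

K

Removing K increases the component count from 1 to 2, so K is a cut vertex.
By contrast removing A leaves 1 component; it is not a cut vertex. No other vertex is a cut vertex either.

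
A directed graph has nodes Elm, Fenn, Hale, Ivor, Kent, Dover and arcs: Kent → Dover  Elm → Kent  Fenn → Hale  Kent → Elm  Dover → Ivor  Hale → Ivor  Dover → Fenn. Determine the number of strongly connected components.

5

{Elm, Kent} are all mutually reachable — one SCC of size 2.
{Hale} is an SCC by itself.
{Fenn} is an SCC by itself.
{Ivor} is an SCC by itself.
{Dover} is an SCC by itself.
That gives 5 strongly connected components.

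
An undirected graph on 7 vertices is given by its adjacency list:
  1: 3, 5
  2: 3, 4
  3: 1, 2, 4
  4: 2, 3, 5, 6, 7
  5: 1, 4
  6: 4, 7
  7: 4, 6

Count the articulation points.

Removing 4 increases the component count from 1 to 2, so 4 is a cut vertex.
By contrast removing 3 leaves 1 component; it is not a cut vertex. No other vertex is a cut vertex either.

1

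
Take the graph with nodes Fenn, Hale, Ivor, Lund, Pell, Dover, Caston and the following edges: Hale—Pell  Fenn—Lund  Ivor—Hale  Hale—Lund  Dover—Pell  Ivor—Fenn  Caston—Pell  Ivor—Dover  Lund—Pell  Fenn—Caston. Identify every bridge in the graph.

none

The edges on the cycle Ivor-Fenn-Caston-Pell-Hale-Ivor are not bridges since each lies on that cycle.
Every edge lies on some cycle, so there are no bridges.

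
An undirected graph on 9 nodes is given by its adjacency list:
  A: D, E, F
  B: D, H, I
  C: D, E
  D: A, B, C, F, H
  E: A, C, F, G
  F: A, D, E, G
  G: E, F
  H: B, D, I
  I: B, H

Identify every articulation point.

D

Removing D increases the component count from 1 to 2, so D is a cut vertex.
By contrast removing F leaves 1 component; it is not a cut vertex. No other vertex is a cut vertex either.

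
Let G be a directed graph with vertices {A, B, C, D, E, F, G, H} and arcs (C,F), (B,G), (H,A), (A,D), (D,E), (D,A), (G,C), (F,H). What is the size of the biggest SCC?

{A, D} are all mutually reachable — one SCC of size 2.
{B} is an SCC by itself.
{G} is an SCC by itself.
{C} is an SCC by itself.
{H} is an SCC by itself.
(and 2 more singleton SCCs)
The largest has 2 vertices.

2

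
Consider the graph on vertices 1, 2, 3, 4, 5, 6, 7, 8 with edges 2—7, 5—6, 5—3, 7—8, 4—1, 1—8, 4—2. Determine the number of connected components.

Starting from 3 we can reach 3, 5, 6. That is one component of size 3.
Starting from 1 we can reach 1, 2, 4, 7, 8. That is one component of size 5.
Total: 2 components.

2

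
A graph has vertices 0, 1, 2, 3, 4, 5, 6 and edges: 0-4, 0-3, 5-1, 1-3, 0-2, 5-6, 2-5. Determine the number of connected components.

Starting from 0 we can reach 0, 1, 2, 3, 4, 5, 6. That is one component of size 7.
Total: 1 component.

1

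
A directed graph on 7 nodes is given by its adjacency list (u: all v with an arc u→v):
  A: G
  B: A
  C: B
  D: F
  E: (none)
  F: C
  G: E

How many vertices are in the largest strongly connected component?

1

{C} is an SCC by itself.
{B} is an SCC by itself.
{F} is an SCC by itself.
{A} is an SCC by itself.
{E} is an SCC by itself.
(and 2 more singleton SCCs)
The largest has 1 vertex.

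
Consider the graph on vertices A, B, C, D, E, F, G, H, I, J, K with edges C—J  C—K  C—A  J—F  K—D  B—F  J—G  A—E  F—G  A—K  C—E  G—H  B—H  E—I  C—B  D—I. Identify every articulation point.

C

Removing C increases the component count from 1 to 2, so C is a cut vertex.
By contrast removing A leaves 1 component; it is not a cut vertex. No other vertex is a cut vertex either.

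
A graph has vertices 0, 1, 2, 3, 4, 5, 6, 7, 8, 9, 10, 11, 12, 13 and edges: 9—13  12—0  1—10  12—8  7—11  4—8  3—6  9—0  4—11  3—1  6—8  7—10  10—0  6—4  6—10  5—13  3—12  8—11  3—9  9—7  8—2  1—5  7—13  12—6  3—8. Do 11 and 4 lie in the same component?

From 11 we can reach 0, 1, 2, 3, 4, 5, 6, 7, 8, 9, 10, 11, 12, 13, which includes 4.

Yes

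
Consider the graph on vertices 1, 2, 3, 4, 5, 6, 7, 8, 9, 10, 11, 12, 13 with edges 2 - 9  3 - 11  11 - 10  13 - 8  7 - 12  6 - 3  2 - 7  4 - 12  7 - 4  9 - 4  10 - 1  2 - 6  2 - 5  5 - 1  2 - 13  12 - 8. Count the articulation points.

Removing 2 increases the component count from 1 to 2, so 2 is a cut vertex.
By contrast removing 3 leaves 1 component; it is not a cut vertex. No other vertex is a cut vertex either.

1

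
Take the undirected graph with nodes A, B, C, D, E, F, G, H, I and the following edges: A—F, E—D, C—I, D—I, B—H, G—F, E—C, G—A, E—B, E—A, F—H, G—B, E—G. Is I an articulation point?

Deleting I leaves 1 component (was 1) (its neighbors C, D remain connected to each other), so I is not a cut vertex.

No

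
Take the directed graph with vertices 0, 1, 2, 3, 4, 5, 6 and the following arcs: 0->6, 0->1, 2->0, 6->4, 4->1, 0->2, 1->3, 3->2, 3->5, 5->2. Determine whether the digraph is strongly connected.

Yes

From 2 we can reach every vertex (0, 1, 2, 3, 4, 5, 6), and every vertex can reach 2 (0, 1, 2, 3, 4, 5, 6). So the whole graph is one strongly connected component.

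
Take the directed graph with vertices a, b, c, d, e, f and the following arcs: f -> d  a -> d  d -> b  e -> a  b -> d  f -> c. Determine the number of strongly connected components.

{b, d} are all mutually reachable — one SCC of size 2.
{c} is an SCC by itself.
{f} is an SCC by itself.
{e} is an SCC by itself.
{a} is an SCC by itself.
That gives 5 strongly connected components.

5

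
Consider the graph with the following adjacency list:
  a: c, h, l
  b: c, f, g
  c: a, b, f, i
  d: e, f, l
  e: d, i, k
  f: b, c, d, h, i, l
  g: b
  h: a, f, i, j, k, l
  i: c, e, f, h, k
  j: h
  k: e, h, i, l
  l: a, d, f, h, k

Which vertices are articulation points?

b, h

Removing b increases the component count from 1 to 2, so b is a cut vertex.
Removing h increases the component count from 1 to 2, so h is a cut vertex.
By contrast removing c leaves 1 component; it is not a cut vertex. No other vertex is a cut vertex either.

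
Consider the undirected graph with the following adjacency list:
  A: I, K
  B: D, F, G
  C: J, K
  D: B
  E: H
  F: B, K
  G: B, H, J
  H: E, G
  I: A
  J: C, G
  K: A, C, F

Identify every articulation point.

A, B, G, H, K

Removing A increases the component count from 1 to 2, so A is a cut vertex.
Removing B increases the component count from 1 to 2, so B is a cut vertex.
Removing G increases the component count from 1 to 2, so G is a cut vertex.
Likewise H, K are cut vertices.
By contrast removing F leaves 1 component; it is not a cut vertex. No other vertex is a cut vertex either.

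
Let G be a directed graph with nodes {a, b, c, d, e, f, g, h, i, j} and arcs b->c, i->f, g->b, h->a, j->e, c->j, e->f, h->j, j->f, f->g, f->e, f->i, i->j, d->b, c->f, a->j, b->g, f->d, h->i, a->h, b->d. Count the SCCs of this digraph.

{b, c, d, e, f, g, i, j} are all mutually reachable — one SCC of size 8.
{a, h} are all mutually reachable — one SCC of size 2.
That gives 2 strongly connected components.

2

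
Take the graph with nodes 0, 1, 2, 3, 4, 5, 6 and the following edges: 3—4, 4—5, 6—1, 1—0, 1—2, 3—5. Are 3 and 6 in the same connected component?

No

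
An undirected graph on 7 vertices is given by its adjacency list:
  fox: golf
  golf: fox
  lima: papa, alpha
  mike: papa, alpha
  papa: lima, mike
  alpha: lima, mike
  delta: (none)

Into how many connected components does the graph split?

3

delta is isolated — a component by itself.
Starting from fox we can reach fox, golf. That is one component of size 2.
Starting from lima we can reach lima, mike, papa, alpha. That is one component of size 4.
Total: 3 components.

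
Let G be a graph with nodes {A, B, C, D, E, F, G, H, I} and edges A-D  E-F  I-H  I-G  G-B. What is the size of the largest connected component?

4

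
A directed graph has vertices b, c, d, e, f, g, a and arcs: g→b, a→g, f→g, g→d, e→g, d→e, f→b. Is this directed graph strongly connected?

No

There is no directed path from g to a, so the graph is not strongly connected.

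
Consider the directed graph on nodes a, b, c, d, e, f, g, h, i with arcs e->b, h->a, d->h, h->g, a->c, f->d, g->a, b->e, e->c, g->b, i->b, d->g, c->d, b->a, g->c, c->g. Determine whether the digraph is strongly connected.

No

There is no directed path from c to f, so the graph is not strongly connected.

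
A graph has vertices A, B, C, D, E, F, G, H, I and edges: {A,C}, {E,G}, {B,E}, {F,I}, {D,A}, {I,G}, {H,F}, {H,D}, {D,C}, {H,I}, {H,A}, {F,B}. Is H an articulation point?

Yes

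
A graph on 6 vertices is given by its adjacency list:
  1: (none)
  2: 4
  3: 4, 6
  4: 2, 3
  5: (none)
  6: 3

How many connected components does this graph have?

3

5 is isolated — a component by itself.
1 is isolated — a component by itself.
Starting from 2 we can reach 2, 3, 4, 6. That is one component of size 4.
Total: 3 components.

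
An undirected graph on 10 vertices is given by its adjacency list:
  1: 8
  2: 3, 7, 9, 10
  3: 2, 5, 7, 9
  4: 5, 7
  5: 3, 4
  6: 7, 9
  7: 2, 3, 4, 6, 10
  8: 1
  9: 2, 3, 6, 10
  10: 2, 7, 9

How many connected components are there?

Starting from 1 we can reach 1, 8. That is one component of size 2.
Starting from 2 we can reach 2, 3, 4, 5, 6, 7, 9, 10. That is one component of size 8.
Total: 2 components.

2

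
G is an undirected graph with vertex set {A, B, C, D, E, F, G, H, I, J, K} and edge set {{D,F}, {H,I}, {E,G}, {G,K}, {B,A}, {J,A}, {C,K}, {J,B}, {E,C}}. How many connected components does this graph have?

4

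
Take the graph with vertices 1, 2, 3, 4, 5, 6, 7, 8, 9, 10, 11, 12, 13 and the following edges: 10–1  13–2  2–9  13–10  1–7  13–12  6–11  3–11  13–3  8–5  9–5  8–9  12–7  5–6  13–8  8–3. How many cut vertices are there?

1

Removing 13 increases the component count from 2 to 3, so 13 is a cut vertex.
By contrast removing 3 leaves 2 components; it is not a cut vertex. No other vertex is a cut vertex either.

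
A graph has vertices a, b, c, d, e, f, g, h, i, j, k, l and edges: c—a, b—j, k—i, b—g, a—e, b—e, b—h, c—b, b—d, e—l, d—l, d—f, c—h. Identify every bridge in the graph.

The edges on the cycle c-a-e-b-c are not bridges since each lies on that cycle.
But removing f—d disconnects f from d; removing k—i disconnects k from i; removing b—j disconnects b from j; removing b—g disconnects b from g — these are bridges.

b-g, b-j, d-f, i-k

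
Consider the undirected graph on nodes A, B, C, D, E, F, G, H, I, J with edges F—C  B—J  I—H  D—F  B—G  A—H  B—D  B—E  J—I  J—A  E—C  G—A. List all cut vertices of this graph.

B

Removing B increases the component count from 1 to 2, so B is a cut vertex.
By contrast removing F leaves 1 component; it is not a cut vertex. No other vertex is a cut vertex either.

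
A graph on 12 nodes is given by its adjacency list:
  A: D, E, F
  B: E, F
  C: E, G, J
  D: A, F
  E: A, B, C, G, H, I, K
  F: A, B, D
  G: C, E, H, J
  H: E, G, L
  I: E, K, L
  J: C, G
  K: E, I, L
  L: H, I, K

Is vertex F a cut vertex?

Deleting F leaves 1 component (was 1) (its neighbors A, B, D remain connected to each other), so F is not a cut vertex.

No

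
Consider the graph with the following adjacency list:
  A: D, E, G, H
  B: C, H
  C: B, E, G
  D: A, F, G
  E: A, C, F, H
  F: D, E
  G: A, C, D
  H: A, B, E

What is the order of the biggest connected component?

8

Starting from A we can reach A, B, C, D, E, F, G, H. That is one component of size 8.
The largest has 8 vertices.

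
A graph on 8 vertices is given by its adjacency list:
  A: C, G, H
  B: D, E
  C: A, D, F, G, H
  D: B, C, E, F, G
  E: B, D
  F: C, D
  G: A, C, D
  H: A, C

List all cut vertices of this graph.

D

Removing D increases the component count from 1 to 2, so D is a cut vertex.
By contrast removing A leaves 1 component; it is not a cut vertex. No other vertex is a cut vertex either.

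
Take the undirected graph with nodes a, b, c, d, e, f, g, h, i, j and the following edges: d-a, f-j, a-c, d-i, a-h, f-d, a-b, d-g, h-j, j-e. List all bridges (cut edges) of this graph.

a-b, a-c, d-g, d-i, e-j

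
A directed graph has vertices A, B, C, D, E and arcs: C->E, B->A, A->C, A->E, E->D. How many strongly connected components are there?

5

{E} is an SCC by itself.
{C} is an SCC by itself.
{B} is an SCC by itself.
{D} is an SCC by itself.
{A} is an SCC by itself.
That gives 5 strongly connected components.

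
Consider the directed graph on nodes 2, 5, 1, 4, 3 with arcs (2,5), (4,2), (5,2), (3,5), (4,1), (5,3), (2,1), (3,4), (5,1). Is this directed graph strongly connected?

There is no directed path from 1 to 4, so the graph is not strongly connected.

No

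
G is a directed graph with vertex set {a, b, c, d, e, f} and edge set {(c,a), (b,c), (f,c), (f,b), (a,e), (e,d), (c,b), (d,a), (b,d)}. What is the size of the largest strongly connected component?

3

{a, d, e} are all mutually reachable — one SCC of size 3.
{b, c} are all mutually reachable — one SCC of size 2.
{f} is an SCC by itself.
The largest has 3 vertices.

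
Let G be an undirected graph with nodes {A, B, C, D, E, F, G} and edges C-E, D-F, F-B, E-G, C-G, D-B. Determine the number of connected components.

A is isolated — a component by itself.
Starting from B we can reach B, D, F. That is one component of size 3.
Starting from C we can reach C, E, G. That is one component of size 3.
Total: 3 components.

3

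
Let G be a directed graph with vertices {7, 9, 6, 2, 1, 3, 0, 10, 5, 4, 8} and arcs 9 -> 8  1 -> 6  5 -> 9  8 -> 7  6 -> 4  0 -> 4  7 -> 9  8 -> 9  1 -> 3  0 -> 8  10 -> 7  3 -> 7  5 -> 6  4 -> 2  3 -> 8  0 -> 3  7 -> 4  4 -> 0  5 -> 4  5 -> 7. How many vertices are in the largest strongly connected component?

6

{0, 3, 4, 7, 8, 9} are all mutually reachable — one SCC of size 6.
{6} is an SCC by itself.
{5} is an SCC by itself.
{2} is an SCC by itself.
{10} is an SCC by itself.
(and 1 more singleton SCC)
The largest has 6 vertices.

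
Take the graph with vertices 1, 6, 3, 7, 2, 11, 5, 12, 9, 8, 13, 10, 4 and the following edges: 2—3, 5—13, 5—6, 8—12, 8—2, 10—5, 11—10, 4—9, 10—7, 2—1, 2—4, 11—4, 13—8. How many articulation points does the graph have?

5

Removing 2 increases the component count from 1 to 3, so 2 is a cut vertex.
Removing 4 increases the component count from 1 to 2, so 4 is a cut vertex.
Removing 5 increases the component count from 1 to 2, so 5 is a cut vertex.
Likewise 8, 10 are cut vertices.
By contrast removing 13 leaves 1 component; it is not a cut vertex. No other vertex is a cut vertex either.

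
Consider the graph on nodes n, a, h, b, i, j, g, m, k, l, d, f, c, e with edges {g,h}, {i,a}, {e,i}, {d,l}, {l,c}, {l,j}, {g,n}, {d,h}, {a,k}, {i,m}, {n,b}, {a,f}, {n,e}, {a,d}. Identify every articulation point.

Removing a increases the component count from 1 to 3, so a is a cut vertex.
Removing d increases the component count from 1 to 2, so d is a cut vertex.
Removing i increases the component count from 1 to 2, so i is a cut vertex.
Likewise l, n are cut vertices.
By contrast removing m leaves 1 component; it is not a cut vertex. No other vertex is a cut vertex either.

a, d, i, l, n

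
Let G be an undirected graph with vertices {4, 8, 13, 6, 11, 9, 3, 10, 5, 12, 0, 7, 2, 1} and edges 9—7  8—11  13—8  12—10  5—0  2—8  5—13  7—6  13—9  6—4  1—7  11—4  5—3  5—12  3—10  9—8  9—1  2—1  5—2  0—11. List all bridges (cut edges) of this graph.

The edges on the cycle 13-9-8-13 are not bridges since each lies on that cycle.
Every edge lies on some cycle, so there are no bridges.

none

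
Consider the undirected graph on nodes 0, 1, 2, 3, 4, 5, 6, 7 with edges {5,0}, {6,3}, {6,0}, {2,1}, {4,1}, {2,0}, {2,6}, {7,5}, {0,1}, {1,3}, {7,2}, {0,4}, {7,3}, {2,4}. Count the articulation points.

Removing 7, for instance, still leaves 1 component. No single vertex removal increases the component count — the graph has no articulation points.

0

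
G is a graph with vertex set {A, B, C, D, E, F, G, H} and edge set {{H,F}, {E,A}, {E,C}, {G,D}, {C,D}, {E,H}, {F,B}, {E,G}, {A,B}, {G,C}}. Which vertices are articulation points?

E

Removing E increases the component count from 1 to 2, so E is a cut vertex.
By contrast removing H leaves 1 component; it is not a cut vertex. No other vertex is a cut vertex either.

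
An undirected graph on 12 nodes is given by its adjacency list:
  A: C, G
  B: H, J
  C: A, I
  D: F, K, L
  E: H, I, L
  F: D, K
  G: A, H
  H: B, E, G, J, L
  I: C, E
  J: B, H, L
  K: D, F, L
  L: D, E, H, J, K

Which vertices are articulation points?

Removing L increases the component count from 1 to 2, so L is a cut vertex.
By contrast removing B leaves 1 component; it is not a cut vertex. No other vertex is a cut vertex either.

L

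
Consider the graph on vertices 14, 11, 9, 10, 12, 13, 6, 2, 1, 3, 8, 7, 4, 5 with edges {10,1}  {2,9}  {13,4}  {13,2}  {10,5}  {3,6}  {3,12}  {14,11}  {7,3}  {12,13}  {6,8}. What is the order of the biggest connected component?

9

Starting from 11 we can reach 11, 14. That is one component of size 2.
Starting from 1 we can reach 1, 5, 10. That is one component of size 3.
Starting from 2 we can reach 2, 3, 4, 6, 7, 8, 9, 12, 13. That is one component of size 9.
The largest has 9 vertices.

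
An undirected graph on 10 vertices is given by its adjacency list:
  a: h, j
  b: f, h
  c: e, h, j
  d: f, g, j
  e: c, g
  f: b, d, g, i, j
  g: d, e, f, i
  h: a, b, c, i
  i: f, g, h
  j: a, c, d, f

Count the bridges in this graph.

0

The edges on the cycle c-j-d-g-e-c are not bridges since each lies on that cycle.
Every edge lies on some cycle, so there are no bridges.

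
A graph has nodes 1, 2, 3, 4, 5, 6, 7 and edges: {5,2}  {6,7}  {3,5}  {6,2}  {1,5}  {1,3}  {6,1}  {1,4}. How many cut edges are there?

2

The edges on the cycle 1-3-5-1 are not bridges since each lies on that cycle.
But removing 4–1 disconnects 4 from 1; removing 6–7 disconnects 6 from 7 — these are bridges.
That makes 2 bridges.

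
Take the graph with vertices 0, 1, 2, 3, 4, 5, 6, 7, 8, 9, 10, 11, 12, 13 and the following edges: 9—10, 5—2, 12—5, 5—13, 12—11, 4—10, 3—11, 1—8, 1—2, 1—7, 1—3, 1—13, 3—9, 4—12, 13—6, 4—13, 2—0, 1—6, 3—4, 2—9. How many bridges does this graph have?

The edges on the cycle 4-12-5-13-4 are not bridges since each lies on that cycle.
But removing 2—0 disconnects 2 from 0; removing 8—1 disconnects 8 from 1; removing 1—7 disconnects 1 from 7 — these are bridges.
That makes 3 bridges.

3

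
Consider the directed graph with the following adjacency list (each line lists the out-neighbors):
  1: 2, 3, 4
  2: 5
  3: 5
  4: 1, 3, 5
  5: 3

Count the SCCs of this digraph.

3

{3, 5} are all mutually reachable — one SCC of size 2.
{1, 4} are all mutually reachable — one SCC of size 2.
{2} is an SCC by itself.
That gives 3 strongly connected components.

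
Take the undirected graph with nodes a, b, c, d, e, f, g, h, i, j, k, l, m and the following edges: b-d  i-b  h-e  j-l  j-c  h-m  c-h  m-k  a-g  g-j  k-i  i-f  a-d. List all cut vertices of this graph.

h, i, j

Removing h increases the component count from 1 to 2, so h is a cut vertex.
Removing i increases the component count from 1 to 2, so i is a cut vertex.
Removing j increases the component count from 1 to 2, so j is a cut vertex.
By contrast removing d leaves 1 component; it is not a cut vertex. No other vertex is a cut vertex either.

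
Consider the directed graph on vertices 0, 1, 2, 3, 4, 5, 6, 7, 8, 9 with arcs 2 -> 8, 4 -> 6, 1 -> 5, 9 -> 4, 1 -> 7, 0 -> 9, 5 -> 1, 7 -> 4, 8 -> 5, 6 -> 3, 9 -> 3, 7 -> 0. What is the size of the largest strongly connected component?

2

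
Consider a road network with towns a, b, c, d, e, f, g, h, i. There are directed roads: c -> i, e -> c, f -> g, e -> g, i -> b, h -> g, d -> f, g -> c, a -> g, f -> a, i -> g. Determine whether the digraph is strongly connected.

No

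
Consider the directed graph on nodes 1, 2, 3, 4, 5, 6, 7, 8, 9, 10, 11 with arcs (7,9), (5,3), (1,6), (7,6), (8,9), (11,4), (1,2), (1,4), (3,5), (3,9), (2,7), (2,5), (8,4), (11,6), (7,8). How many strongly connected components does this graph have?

{3, 5} are all mutually reachable — one SCC of size 2.
{9} is an SCC by itself.
{2} is an SCC by itself.
{1} is an SCC by itself.
{4} is an SCC by itself.
(and 5 more singleton SCCs)
That gives 10 strongly connected components.

10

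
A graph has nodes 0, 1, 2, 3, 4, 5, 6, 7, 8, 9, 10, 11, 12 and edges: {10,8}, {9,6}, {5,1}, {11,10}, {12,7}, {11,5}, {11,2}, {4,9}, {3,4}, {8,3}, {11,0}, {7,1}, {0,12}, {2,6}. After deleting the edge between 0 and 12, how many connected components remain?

0 and 12 are still connected via 0-11-5-1-7-12, so the component count stays at 1.

1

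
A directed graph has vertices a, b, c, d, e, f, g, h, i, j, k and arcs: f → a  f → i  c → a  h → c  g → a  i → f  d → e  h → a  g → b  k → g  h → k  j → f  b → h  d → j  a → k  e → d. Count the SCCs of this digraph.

{a, b, c, g, h, k} are all mutually reachable — one SCC of size 6.
{d, e} are all mutually reachable — one SCC of size 2.
{f, i} are all mutually reachable — one SCC of size 2.
{j} is an SCC by itself.
That gives 4 strongly connected components.

4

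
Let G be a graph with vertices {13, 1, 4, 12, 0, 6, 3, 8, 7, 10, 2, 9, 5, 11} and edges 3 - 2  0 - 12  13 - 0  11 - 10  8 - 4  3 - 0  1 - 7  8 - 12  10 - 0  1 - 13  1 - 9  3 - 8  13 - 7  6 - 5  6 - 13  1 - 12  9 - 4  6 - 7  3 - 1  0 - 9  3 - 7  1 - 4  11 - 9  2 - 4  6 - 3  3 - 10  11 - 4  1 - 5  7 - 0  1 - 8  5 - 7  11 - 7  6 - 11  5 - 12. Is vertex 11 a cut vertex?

No

Deleting 11 leaves 1 component (was 1) (its neighbors 4, 6, 7, 9, 10 remain connected to each other), so 11 is not a cut vertex.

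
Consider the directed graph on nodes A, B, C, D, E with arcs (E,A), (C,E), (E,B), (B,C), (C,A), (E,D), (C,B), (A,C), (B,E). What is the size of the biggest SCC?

{A, B, C, E} are all mutually reachable — one SCC of size 4.
{D} is an SCC by itself.
The largest has 4 vertices.

4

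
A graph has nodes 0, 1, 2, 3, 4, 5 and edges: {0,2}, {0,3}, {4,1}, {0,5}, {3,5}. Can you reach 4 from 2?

No

The component containing 2 is {0, 2, 3, 5}, and 4 is not in it.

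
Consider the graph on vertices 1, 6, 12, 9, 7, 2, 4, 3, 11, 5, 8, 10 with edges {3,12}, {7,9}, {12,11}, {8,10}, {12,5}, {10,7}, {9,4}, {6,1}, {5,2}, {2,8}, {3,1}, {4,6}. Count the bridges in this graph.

1

The edges on the cycle 3-12-5-2-8-10-7-9-4-6-1-3 are not bridges since each lies on that cycle.
But removing 12 - 11 disconnects 12 from 11 — this is a bridge.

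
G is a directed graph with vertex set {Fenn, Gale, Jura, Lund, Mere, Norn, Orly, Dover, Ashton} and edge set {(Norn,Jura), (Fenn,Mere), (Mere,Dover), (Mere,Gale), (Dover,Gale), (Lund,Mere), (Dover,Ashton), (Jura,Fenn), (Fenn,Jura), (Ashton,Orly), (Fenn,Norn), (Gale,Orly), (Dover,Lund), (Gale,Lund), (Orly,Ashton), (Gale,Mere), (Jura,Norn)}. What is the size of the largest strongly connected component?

4

{Gale, Lund, Mere, Dover} are all mutually reachable — one SCC of size 4.
{Fenn, Jura, Norn} are all mutually reachable — one SCC of size 3.
{Orly, Ashton} are all mutually reachable — one SCC of size 2.
The largest has 4 vertices.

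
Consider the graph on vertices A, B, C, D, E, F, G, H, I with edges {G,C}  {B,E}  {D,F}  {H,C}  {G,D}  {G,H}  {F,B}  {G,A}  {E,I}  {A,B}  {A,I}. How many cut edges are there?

0

The edges on the cycle G-H-C-G are not bridges since each lies on that cycle.
Every edge lies on some cycle, so there are no bridges.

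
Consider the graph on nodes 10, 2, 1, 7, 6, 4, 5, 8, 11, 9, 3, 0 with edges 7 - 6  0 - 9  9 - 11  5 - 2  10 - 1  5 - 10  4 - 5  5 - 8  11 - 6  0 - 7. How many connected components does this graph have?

3 is isolated — a component by itself.
Starting from 0 we can reach 0, 6, 7, 9, 11. That is one component of size 5.
Starting from 1 we can reach 1, 2, 4, 5, 8, 10. That is one component of size 6.
Total: 3 components.

3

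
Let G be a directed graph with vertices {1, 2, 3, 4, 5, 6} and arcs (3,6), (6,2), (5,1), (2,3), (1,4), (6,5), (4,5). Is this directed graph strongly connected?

There is no directed path from 5 to 2, so the graph is not strongly connected.

No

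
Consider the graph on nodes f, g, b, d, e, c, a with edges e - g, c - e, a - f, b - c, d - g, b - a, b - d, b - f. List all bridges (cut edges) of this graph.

The edges on the cycle b-a-f-b are not bridges since each lies on that cycle.
Every edge lies on some cycle, so there are no bridges.

none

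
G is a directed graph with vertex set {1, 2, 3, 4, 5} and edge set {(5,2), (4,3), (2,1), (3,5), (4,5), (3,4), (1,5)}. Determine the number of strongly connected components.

{1, 2, 5} are all mutually reachable — one SCC of size 3.
{3, 4} are all mutually reachable — one SCC of size 2.
That gives 2 strongly connected components.

2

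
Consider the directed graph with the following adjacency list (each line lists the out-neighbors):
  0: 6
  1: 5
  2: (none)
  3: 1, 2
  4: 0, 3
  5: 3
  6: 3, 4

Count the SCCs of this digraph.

{1, 3, 5} are all mutually reachable — one SCC of size 3.
{0, 4, 6} are all mutually reachable — one SCC of size 3.
{2} is an SCC by itself.
That gives 3 strongly connected components.

3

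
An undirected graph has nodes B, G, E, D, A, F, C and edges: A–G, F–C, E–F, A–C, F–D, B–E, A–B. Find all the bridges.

A-G, D-F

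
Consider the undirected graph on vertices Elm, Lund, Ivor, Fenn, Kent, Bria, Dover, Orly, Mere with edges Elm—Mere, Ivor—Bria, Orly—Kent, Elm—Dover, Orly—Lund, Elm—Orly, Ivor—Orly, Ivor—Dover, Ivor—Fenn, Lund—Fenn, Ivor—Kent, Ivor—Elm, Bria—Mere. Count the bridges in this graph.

The edges on the cycle Ivor-Elm-Orly-Lund-Fenn-Ivor are not bridges since each lies on that cycle.
Every edge lies on some cycle, so there are no bridges.

0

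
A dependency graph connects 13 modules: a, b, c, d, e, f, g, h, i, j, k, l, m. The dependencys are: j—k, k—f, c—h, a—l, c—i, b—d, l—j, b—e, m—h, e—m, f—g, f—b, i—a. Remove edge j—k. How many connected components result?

1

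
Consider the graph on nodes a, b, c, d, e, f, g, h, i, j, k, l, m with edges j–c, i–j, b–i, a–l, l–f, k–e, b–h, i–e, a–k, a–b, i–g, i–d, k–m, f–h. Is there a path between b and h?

From b we can reach a, b, c, d, e, f, g, h, i, j, k, l, m, which includes h.

Yes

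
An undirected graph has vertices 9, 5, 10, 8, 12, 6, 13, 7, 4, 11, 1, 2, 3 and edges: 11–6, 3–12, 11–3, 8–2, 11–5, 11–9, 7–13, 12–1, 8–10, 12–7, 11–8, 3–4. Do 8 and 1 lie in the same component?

From 8 we can reach 1, 2, 3, 4, 5, 6, 7, 8, 9, 10, 11, 12, 13, which includes 1.

Yes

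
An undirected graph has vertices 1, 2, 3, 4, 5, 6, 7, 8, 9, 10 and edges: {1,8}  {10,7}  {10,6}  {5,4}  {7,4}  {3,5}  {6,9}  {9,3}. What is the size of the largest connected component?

7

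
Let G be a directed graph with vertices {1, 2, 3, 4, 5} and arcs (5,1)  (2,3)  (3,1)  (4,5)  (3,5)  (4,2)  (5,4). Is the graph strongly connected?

No

There is no directed path from 1 to 4, so the graph is not strongly connected.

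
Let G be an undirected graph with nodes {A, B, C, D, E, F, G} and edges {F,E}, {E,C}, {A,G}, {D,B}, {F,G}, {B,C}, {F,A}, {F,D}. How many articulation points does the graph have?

Removing F increases the component count from 1 to 2, so F is a cut vertex.
By contrast removing A leaves 1 component; it is not a cut vertex. No other vertex is a cut vertex either.

1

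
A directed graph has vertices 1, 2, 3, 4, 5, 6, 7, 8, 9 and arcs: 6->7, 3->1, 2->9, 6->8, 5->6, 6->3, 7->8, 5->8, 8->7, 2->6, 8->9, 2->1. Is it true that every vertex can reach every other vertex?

No

There is no directed path from 6 to 2, so the graph is not strongly connected.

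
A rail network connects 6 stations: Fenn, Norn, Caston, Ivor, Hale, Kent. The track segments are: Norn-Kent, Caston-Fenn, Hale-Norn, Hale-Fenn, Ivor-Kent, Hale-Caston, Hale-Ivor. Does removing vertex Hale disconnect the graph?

Yes

Deleting Hale raises the number of components from 1 to 2, so Hale is a cut vertex.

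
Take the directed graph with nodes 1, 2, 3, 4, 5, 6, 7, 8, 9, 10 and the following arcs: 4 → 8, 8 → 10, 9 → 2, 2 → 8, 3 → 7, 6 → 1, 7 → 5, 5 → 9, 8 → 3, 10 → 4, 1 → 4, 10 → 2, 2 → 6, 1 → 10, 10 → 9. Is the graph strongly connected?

From 5 we can reach every vertex (1, 2, 3, 4, 5, 6, 7, 8, 9, 10), and every vertex can reach 5 (1, 2, 3, 4, 5, 6, 7, 8, 9, 10). So the whole graph is one strongly connected component.

Yes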